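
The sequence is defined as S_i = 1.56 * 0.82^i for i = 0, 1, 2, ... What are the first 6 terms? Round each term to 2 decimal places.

This is a geometric sequence.
i=0: S_0 = 1.56 * 0.82^0 = 1.56
i=1: S_1 = 1.56 * 0.82^1 ≈ 1.28
i=2: S_2 = 1.56 * 0.82^2 ≈ 1.05
i=3: S_3 = 1.56 * 0.82^3 ≈ 0.86
i=4: S_4 = 1.56 * 0.82^4 ≈ 0.71
i=5: S_5 = 1.56 * 0.82^5 ≈ 0.58
The first 6 terms are: [1.56, 1.28, 1.05, 0.86, 0.71, 0.58]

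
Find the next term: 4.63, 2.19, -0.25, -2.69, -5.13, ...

Differences: 2.19 - 4.63 = -2.44
This is an arithmetic sequence with common difference d = -2.44.
Next term = -5.13 + -2.44 = -7.57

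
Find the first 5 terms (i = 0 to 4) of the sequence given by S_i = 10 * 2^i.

This is a geometric sequence.
i=0: S_0 = 10 * 2^0 = 10
i=1: S_1 = 10 * 2^1 = 20
i=2: S_2 = 10 * 2^2 = 40
i=3: S_3 = 10 * 2^3 = 80
i=4: S_4 = 10 * 2^4 = 160
The first 5 terms are: [10, 20, 40, 80, 160]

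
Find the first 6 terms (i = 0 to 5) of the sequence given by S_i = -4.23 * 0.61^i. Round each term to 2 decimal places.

This is a geometric sequence.
i=0: S_0 = -4.23 * 0.61^0 = -4.23
i=1: S_1 = -4.23 * 0.61^1 ≈ -2.58
i=2: S_2 = -4.23 * 0.61^2 ≈ -1.57
i=3: S_3 = -4.23 * 0.61^3 ≈ -0.96
i=4: S_4 = -4.23 * 0.61^4 ≈ -0.59
i=5: S_5 = -4.23 * 0.61^5 ≈ -0.36
The first 6 terms are: [-4.23, -2.58, -1.57, -0.96, -0.59, -0.36]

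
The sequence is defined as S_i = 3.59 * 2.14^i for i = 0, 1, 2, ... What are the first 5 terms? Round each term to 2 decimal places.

This is a geometric sequence.
i=0: S_0 = 3.59 * 2.14^0 = 3.59
i=1: S_1 = 3.59 * 2.14^1 ≈ 7.68
i=2: S_2 = 3.59 * 2.14^2 ≈ 16.44
i=3: S_3 = 3.59 * 2.14^3 ≈ 35.18
i=4: S_4 = 3.59 * 2.14^4 ≈ 75.29
The first 5 terms are: [3.59, 7.68, 16.44, 35.18, 75.29]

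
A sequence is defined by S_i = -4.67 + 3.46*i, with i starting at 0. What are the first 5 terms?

This is an arithmetic sequence.
i=0: S_0 = -4.67 + 3.46*0 = -4.67
i=1: S_1 = -4.67 + 3.46*1 = -1.21
i=2: S_2 = -4.67 + 3.46*2 = 2.25
i=3: S_3 = -4.67 + 3.46*3 = 5.71
i=4: S_4 = -4.67 + 3.46*4 = 9.17
The first 5 terms are: [-4.67, -1.21, 2.25, 5.71, 9.17]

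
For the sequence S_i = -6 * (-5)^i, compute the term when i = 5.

S_5 = -6 * (-5)^5 = -6 * -3125 = 18750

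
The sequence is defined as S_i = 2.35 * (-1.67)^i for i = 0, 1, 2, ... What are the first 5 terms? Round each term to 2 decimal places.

This is a geometric sequence.
i=0: S_0 = 2.35 * (-1.67)^0 = 2.35
i=1: S_1 = 2.35 * (-1.67)^1 ≈ -3.92
i=2: S_2 = 2.35 * (-1.67)^2 ≈ 6.55
i=3: S_3 = 2.35 * (-1.67)^3 ≈ -10.95
i=4: S_4 = 2.35 * (-1.67)^4 ≈ 18.28
The first 5 terms are: [2.35, -3.92, 6.55, -10.95, 18.28]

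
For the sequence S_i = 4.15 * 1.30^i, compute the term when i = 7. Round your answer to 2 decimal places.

S_7 = 4.15 * 1.3^7 ≈ 4.15 * 6.2749 ≈ 26.04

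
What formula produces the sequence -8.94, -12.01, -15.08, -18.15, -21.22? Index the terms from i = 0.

Check differences: -12.01 - -8.94 = -3.07
-15.08 - -12.01 = -3.07
Common difference d = -3.07.
First term a = -8.94.
Formula: S_i = -8.94 - 3.07*i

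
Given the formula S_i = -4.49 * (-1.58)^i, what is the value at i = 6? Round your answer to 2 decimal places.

S_6 = -4.49 * (-1.58)^6 ≈ -4.49 * 15.5576 ≈ -69.85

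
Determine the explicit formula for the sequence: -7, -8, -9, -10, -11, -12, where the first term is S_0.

Check differences: -8 - -7 = -1
-9 - -8 = -1
Common difference d = -1.
First term a = -7.
Formula: S_i = -7 - 1*i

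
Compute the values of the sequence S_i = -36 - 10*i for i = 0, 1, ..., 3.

This is an arithmetic sequence.
i=0: S_0 = -36 + -10*0 = -36
i=1: S_1 = -36 + -10*1 = -46
i=2: S_2 = -36 + -10*2 = -56
i=3: S_3 = -36 + -10*3 = -66
The first 4 terms are: [-36, -46, -56, -66]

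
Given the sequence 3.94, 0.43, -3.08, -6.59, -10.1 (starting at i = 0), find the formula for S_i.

Check differences: 0.43 - 3.94 = -3.51
-3.08 - 0.43 = -3.51
Common difference d = -3.51.
First term a = 3.94.
Formula: S_i = 3.94 - 3.51*i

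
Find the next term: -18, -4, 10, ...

Differences: -4 - -18 = 14
This is an arithmetic sequence with common difference d = 14.
Next term = 10 + 14 = 24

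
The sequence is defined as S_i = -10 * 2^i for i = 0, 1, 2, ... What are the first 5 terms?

This is a geometric sequence.
i=0: S_0 = -10 * 2^0 = -10
i=1: S_1 = -10 * 2^1 = -20
i=2: S_2 = -10 * 2^2 = -40
i=3: S_3 = -10 * 2^3 = -80
i=4: S_4 = -10 * 2^4 = -160
The first 5 terms are: [-10, -20, -40, -80, -160]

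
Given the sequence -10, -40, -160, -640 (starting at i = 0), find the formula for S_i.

Check ratios: -40 / -10 = 4.0
Common ratio r = 4.
First term a = -10.
Formula: S_i = -10 * 4^i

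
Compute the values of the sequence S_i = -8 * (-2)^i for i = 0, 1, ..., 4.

This is a geometric sequence.
i=0: S_0 = -8 * (-2)^0 = -8
i=1: S_1 = -8 * (-2)^1 = 16
i=2: S_2 = -8 * (-2)^2 = -32
i=3: S_3 = -8 * (-2)^3 = 64
i=4: S_4 = -8 * (-2)^4 = -128
The first 5 terms are: [-8, 16, -32, 64, -128]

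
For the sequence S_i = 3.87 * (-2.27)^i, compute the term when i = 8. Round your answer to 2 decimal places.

S_8 = 3.87 * (-2.27)^8 ≈ 3.87 * 705.0288 ≈ 2728.46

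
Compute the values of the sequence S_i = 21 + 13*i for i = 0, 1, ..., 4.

This is an arithmetic sequence.
i=0: S_0 = 21 + 13*0 = 21
i=1: S_1 = 21 + 13*1 = 34
i=2: S_2 = 21 + 13*2 = 47
i=3: S_3 = 21 + 13*3 = 60
i=4: S_4 = 21 + 13*4 = 73
The first 5 terms are: [21, 34, 47, 60, 73]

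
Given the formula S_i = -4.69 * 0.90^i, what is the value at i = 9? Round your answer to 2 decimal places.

S_9 = -4.69 * 0.9^9 ≈ -4.69 * 0.3874 ≈ -1.82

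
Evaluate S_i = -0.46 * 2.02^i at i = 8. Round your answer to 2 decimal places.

S_8 = -0.46 * 2.02^8 ≈ -0.46 * 277.2113 ≈ -127.52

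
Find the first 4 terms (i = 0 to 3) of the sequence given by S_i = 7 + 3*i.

This is an arithmetic sequence.
i=0: S_0 = 7 + 3*0 = 7
i=1: S_1 = 7 + 3*1 = 10
i=2: S_2 = 7 + 3*2 = 13
i=3: S_3 = 7 + 3*3 = 16
The first 4 terms are: [7, 10, 13, 16]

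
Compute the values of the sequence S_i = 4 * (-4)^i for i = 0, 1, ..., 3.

This is a geometric sequence.
i=0: S_0 = 4 * (-4)^0 = 4
i=1: S_1 = 4 * (-4)^1 = -16
i=2: S_2 = 4 * (-4)^2 = 64
i=3: S_3 = 4 * (-4)^3 = -256
The first 4 terms are: [4, -16, 64, -256]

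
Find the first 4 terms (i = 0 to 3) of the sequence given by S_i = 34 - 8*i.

This is an arithmetic sequence.
i=0: S_0 = 34 + -8*0 = 34
i=1: S_1 = 34 + -8*1 = 26
i=2: S_2 = 34 + -8*2 = 18
i=3: S_3 = 34 + -8*3 = 10
The first 4 terms are: [34, 26, 18, 10]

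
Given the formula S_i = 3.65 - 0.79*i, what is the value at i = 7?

S_7 = 3.65 + -0.79*7 = 3.65 + -5.53 = -1.88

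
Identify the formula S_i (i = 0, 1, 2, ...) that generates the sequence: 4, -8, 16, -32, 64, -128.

Check ratios: -8 / 4 = -2.0
Common ratio r = -2.
First term a = 4.
Formula: S_i = 4 * (-2)^i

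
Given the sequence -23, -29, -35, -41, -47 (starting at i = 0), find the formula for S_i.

Check differences: -29 - -23 = -6
-35 - -29 = -6
Common difference d = -6.
First term a = -23.
Formula: S_i = -23 - 6*i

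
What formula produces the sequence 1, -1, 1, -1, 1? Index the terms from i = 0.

Check ratios: -1 / 1 = -1.0
Common ratio r = -1.
First term a = 1.
Formula: S_i = 1 * (-1)^i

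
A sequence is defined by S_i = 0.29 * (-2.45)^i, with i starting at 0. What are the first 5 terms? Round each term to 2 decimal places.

This is a geometric sequence.
i=0: S_0 = 0.29 * (-2.45)^0 = 0.29
i=1: S_1 = 0.29 * (-2.45)^1 ≈ -0.71
i=2: S_2 = 0.29 * (-2.45)^2 ≈ 1.74
i=3: S_3 = 0.29 * (-2.45)^3 ≈ -4.26
i=4: S_4 = 0.29 * (-2.45)^4 ≈ 10.45
The first 5 terms are: [0.29, -0.71, 1.74, -4.26, 10.45]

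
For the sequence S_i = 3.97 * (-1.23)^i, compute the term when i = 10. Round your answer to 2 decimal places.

S_10 = 3.97 * (-1.23)^10 ≈ 3.97 * 7.9259 ≈ 31.47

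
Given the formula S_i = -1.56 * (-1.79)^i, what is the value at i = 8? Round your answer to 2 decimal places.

S_8 = -1.56 * (-1.79)^8 ≈ -1.56 * 105.396 ≈ -164.42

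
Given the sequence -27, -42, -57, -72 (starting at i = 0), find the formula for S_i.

Check differences: -42 - -27 = -15
-57 - -42 = -15
Common difference d = -15.
First term a = -27.
Formula: S_i = -27 - 15*i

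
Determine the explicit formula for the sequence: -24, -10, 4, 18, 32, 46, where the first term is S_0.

Check differences: -10 - -24 = 14
4 - -10 = 14
Common difference d = 14.
First term a = -24.
Formula: S_i = -24 + 14*i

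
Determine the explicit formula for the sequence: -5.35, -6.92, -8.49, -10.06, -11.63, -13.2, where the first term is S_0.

Check differences: -6.92 - -5.35 = -1.57
-8.49 - -6.92 = -1.57
Common difference d = -1.57.
First term a = -5.35.
Formula: S_i = -5.35 - 1.57*i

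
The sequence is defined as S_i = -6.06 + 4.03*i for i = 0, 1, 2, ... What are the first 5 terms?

This is an arithmetic sequence.
i=0: S_0 = -6.06 + 4.03*0 = -6.06
i=1: S_1 = -6.06 + 4.03*1 = -2.03
i=2: S_2 = -6.06 + 4.03*2 = 2.0
i=3: S_3 = -6.06 + 4.03*3 = 6.03
i=4: S_4 = -6.06 + 4.03*4 = 10.06
The first 5 terms are: [-6.06, -2.03, 2.0, 6.03, 10.06]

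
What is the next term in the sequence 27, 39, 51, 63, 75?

Differences: 39 - 27 = 12
This is an arithmetic sequence with common difference d = 12.
Next term = 75 + 12 = 87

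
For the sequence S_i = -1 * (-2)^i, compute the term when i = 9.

S_9 = -1 * (-2)^9 = -1 * -512 = 512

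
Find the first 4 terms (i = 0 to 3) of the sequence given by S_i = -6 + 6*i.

This is an arithmetic sequence.
i=0: S_0 = -6 + 6*0 = -6
i=1: S_1 = -6 + 6*1 = 0
i=2: S_2 = -6 + 6*2 = 6
i=3: S_3 = -6 + 6*3 = 12
The first 4 terms are: [-6, 0, 6, 12]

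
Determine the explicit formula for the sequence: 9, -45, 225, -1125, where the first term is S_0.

Check ratios: -45 / 9 = -5.0
Common ratio r = -5.
First term a = 9.
Formula: S_i = 9 * (-5)^i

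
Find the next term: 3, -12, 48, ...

Ratios: -12 / 3 = -4.0
This is a geometric sequence with common ratio r = -4.
Next term = 48 * -4 = -192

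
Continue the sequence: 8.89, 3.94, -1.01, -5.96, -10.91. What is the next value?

Differences: 3.94 - 8.89 = -4.95
This is an arithmetic sequence with common difference d = -4.95.
Next term = -10.91 + -4.95 = -15.86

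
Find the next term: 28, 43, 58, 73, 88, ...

Differences: 43 - 28 = 15
This is an arithmetic sequence with common difference d = 15.
Next term = 88 + 15 = 103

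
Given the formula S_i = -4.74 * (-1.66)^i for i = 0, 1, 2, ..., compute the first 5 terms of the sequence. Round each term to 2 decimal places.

This is a geometric sequence.
i=0: S_0 = -4.74 * (-1.66)^0 = -4.74
i=1: S_1 = -4.74 * (-1.66)^1 ≈ 7.87
i=2: S_2 = -4.74 * (-1.66)^2 ≈ -13.06
i=3: S_3 = -4.74 * (-1.66)^3 ≈ 21.68
i=4: S_4 = -4.74 * (-1.66)^4 ≈ -35.99
The first 5 terms are: [-4.74, 7.87, -13.06, 21.68, -35.99]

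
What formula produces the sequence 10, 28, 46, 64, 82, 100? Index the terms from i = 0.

Check differences: 28 - 10 = 18
46 - 28 = 18
Common difference d = 18.
First term a = 10.
Formula: S_i = 10 + 18*i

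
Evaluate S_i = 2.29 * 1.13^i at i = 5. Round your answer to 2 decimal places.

S_5 = 2.29 * 1.13^5 ≈ 2.29 * 1.8424 ≈ 4.22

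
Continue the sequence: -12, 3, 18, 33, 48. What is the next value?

Differences: 3 - -12 = 15
This is an arithmetic sequence with common difference d = 15.
Next term = 48 + 15 = 63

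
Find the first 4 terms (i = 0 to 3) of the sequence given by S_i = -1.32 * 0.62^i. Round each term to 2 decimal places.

This is a geometric sequence.
i=0: S_0 = -1.32 * 0.62^0 = -1.32
i=1: S_1 = -1.32 * 0.62^1 ≈ -0.82
i=2: S_2 = -1.32 * 0.62^2 ≈ -0.51
i=3: S_3 = -1.32 * 0.62^3 ≈ -0.31
The first 4 terms are: [-1.32, -0.82, -0.51, -0.31]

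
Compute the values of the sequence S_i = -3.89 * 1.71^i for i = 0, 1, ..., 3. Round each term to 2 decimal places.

This is a geometric sequence.
i=0: S_0 = -3.89 * 1.71^0 = -3.89
i=1: S_1 = -3.89 * 1.71^1 ≈ -6.65
i=2: S_2 = -3.89 * 1.71^2 ≈ -11.37
i=3: S_3 = -3.89 * 1.71^3 ≈ -19.45
The first 4 terms are: [-3.89, -6.65, -11.37, -19.45]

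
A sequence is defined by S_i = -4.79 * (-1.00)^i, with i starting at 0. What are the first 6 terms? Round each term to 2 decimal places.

This is a geometric sequence.
i=0: S_0 = -4.79 * (-1.0)^0 = -4.79
i=1: S_1 = -4.79 * (-1.0)^1 = 4.79
i=2: S_2 = -4.79 * (-1.0)^2 = -4.79
i=3: S_3 = -4.79 * (-1.0)^3 = 4.79
i=4: S_4 = -4.79 * (-1.0)^4 = -4.79
i=5: S_5 = -4.79 * (-1.0)^5 = 4.79
The first 6 terms are: [-4.79, 4.79, -4.79, 4.79, -4.79, 4.79]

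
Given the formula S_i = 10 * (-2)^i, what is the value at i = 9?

S_9 = 10 * (-2)^9 = 10 * -512 = -5120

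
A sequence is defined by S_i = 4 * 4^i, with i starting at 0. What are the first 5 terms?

This is a geometric sequence.
i=0: S_0 = 4 * 4^0 = 4
i=1: S_1 = 4 * 4^1 = 16
i=2: S_2 = 4 * 4^2 = 64
i=3: S_3 = 4 * 4^3 = 256
i=4: S_4 = 4 * 4^4 = 1024
The first 5 terms are: [4, 16, 64, 256, 1024]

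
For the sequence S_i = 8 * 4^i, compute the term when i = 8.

S_8 = 8 * 4^8 = 8 * 65536 = 524288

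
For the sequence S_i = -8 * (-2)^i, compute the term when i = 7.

S_7 = -8 * (-2)^7 = -8 * -128 = 1024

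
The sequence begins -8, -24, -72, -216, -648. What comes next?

Ratios: -24 / -8 = 3.0
This is a geometric sequence with common ratio r = 3.
Next term = -648 * 3 = -1944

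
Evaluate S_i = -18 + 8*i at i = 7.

S_7 = -18 + 8*7 = -18 + 56 = 38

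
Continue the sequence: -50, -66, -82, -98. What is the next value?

Differences: -66 - -50 = -16
This is an arithmetic sequence with common difference d = -16.
Next term = -98 + -16 = -114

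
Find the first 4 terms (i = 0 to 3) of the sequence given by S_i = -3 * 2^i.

This is a geometric sequence.
i=0: S_0 = -3 * 2^0 = -3
i=1: S_1 = -3 * 2^1 = -6
i=2: S_2 = -3 * 2^2 = -12
i=3: S_3 = -3 * 2^3 = -24
The first 4 terms are: [-3, -6, -12, -24]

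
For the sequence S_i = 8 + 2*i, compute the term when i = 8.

S_8 = 8 + 2*8 = 8 + 16 = 24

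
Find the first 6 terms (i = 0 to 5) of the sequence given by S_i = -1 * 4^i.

This is a geometric sequence.
i=0: S_0 = -1 * 4^0 = -1
i=1: S_1 = -1 * 4^1 = -4
i=2: S_2 = -1 * 4^2 = -16
i=3: S_3 = -1 * 4^3 = -64
i=4: S_4 = -1 * 4^4 = -256
i=5: S_5 = -1 * 4^5 = -1024
The first 6 terms are: [-1, -4, -16, -64, -256, -1024]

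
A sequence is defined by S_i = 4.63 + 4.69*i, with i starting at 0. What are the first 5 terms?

This is an arithmetic sequence.
i=0: S_0 = 4.63 + 4.69*0 = 4.63
i=1: S_1 = 4.63 + 4.69*1 = 9.32
i=2: S_2 = 4.63 + 4.69*2 = 14.01
i=3: S_3 = 4.63 + 4.69*3 = 18.7
i=4: S_4 = 4.63 + 4.69*4 = 23.39
The first 5 terms are: [4.63, 9.32, 14.01, 18.7, 23.39]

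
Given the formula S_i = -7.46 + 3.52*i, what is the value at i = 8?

S_8 = -7.46 + 3.52*8 = -7.46 + 28.16 = 20.7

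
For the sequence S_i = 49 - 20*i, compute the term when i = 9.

S_9 = 49 + -20*9 = 49 + -180 = -131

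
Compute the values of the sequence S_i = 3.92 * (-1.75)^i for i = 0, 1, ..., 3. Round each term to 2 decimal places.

This is a geometric sequence.
i=0: S_0 = 3.92 * (-1.75)^0 = 3.92
i=1: S_1 = 3.92 * (-1.75)^1 = -6.86
i=2: S_2 = 3.92 * (-1.75)^2 ≈ 12.01
i=3: S_3 = 3.92 * (-1.75)^3 ≈ -21.01
The first 4 terms are: [3.92, -6.86, 12.01, -21.01]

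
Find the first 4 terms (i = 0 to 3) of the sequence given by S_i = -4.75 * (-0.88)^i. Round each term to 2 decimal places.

This is a geometric sequence.
i=0: S_0 = -4.75 * (-0.88)^0 = -4.75
i=1: S_1 = -4.75 * (-0.88)^1 = 4.18
i=2: S_2 = -4.75 * (-0.88)^2 ≈ -3.68
i=3: S_3 = -4.75 * (-0.88)^3 ≈ 3.24
The first 4 terms are: [-4.75, 4.18, -3.68, 3.24]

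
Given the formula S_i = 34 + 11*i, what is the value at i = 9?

S_9 = 34 + 11*9 = 34 + 99 = 133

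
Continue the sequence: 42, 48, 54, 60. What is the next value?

Differences: 48 - 42 = 6
This is an arithmetic sequence with common difference d = 6.
Next term = 60 + 6 = 66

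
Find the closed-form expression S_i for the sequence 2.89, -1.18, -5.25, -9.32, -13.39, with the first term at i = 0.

Check differences: -1.18 - 2.89 = -4.07
-5.25 - -1.18 = -4.07
Common difference d = -4.07.
First term a = 2.89.
Formula: S_i = 2.89 - 4.07*i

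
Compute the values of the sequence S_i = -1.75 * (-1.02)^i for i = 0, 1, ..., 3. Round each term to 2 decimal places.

This is a geometric sequence.
i=0: S_0 = -1.75 * (-1.02)^0 = -1.75
i=1: S_1 = -1.75 * (-1.02)^1 ≈ 1.79
i=2: S_2 = -1.75 * (-1.02)^2 ≈ -1.82
i=3: S_3 = -1.75 * (-1.02)^3 ≈ 1.86
The first 4 terms are: [-1.75, 1.79, -1.82, 1.86]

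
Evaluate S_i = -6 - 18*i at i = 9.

S_9 = -6 + -18*9 = -6 + -162 = -168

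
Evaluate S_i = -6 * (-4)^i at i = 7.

S_7 = -6 * (-4)^7 = -6 * -16384 = 98304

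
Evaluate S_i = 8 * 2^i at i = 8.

S_8 = 8 * 2^8 = 8 * 256 = 2048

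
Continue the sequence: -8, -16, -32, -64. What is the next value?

Ratios: -16 / -8 = 2.0
This is a geometric sequence with common ratio r = 2.
Next term = -64 * 2 = -128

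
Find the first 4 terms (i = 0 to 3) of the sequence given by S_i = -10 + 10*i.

This is an arithmetic sequence.
i=0: S_0 = -10 + 10*0 = -10
i=1: S_1 = -10 + 10*1 = 0
i=2: S_2 = -10 + 10*2 = 10
i=3: S_3 = -10 + 10*3 = 20
The first 4 terms are: [-10, 0, 10, 20]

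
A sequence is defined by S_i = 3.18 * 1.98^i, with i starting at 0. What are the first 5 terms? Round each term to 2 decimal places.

This is a geometric sequence.
i=0: S_0 = 3.18 * 1.98^0 = 3.18
i=1: S_1 = 3.18 * 1.98^1 ≈ 6.3
i=2: S_2 = 3.18 * 1.98^2 ≈ 12.47
i=3: S_3 = 3.18 * 1.98^3 ≈ 24.68
i=4: S_4 = 3.18 * 1.98^4 ≈ 48.88
The first 5 terms are: [3.18, 6.3, 12.47, 24.68, 48.88]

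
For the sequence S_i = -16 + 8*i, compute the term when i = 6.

S_6 = -16 + 8*6 = -16 + 48 = 32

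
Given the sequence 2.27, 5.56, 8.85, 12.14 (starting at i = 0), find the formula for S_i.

Check differences: 5.56 - 2.27 = 3.29
8.85 - 5.56 = 3.29
Common difference d = 3.29.
First term a = 2.27.
Formula: S_i = 2.27 + 3.29*i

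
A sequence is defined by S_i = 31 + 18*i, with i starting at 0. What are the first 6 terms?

This is an arithmetic sequence.
i=0: S_0 = 31 + 18*0 = 31
i=1: S_1 = 31 + 18*1 = 49
i=2: S_2 = 31 + 18*2 = 67
i=3: S_3 = 31 + 18*3 = 85
i=4: S_4 = 31 + 18*4 = 103
i=5: S_5 = 31 + 18*5 = 121
The first 6 terms are: [31, 49, 67, 85, 103, 121]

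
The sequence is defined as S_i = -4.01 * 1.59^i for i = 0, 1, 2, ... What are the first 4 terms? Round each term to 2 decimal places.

This is a geometric sequence.
i=0: S_0 = -4.01 * 1.59^0 = -4.01
i=1: S_1 = -4.01 * 1.59^1 ≈ -6.38
i=2: S_2 = -4.01 * 1.59^2 ≈ -10.14
i=3: S_3 = -4.01 * 1.59^3 ≈ -16.12
The first 4 terms are: [-4.01, -6.38, -10.14, -16.12]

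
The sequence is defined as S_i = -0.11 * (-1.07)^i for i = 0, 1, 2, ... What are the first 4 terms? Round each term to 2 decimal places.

This is a geometric sequence.
i=0: S_0 = -0.11 * (-1.07)^0 = -0.11
i=1: S_1 = -0.11 * (-1.07)^1 ≈ 0.12
i=2: S_2 = -0.11 * (-1.07)^2 ≈ -0.13
i=3: S_3 = -0.11 * (-1.07)^3 ≈ 0.13
The first 4 terms are: [-0.11, 0.12, -0.13, 0.13]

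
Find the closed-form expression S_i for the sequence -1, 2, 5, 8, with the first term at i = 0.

Check differences: 2 - -1 = 3
5 - 2 = 3
Common difference d = 3.
First term a = -1.
Formula: S_i = -1 + 3*i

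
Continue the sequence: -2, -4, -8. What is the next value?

Ratios: -4 / -2 = 2.0
This is a geometric sequence with common ratio r = 2.
Next term = -8 * 2 = -16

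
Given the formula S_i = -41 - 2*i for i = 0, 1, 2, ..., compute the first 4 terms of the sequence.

This is an arithmetic sequence.
i=0: S_0 = -41 + -2*0 = -41
i=1: S_1 = -41 + -2*1 = -43
i=2: S_2 = -41 + -2*2 = -45
i=3: S_3 = -41 + -2*3 = -47
The first 4 terms are: [-41, -43, -45, -47]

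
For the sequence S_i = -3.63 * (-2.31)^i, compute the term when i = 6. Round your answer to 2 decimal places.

S_6 = -3.63 * (-2.31)^6 ≈ -3.63 * 151.9399 ≈ -551.54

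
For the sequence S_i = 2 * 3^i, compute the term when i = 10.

S_10 = 2 * 3^10 = 2 * 59049 = 118098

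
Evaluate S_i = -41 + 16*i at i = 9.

S_9 = -41 + 16*9 = -41 + 144 = 103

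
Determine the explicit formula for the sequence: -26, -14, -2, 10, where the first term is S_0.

Check differences: -14 - -26 = 12
-2 - -14 = 12
Common difference d = 12.
First term a = -26.
Formula: S_i = -26 + 12*i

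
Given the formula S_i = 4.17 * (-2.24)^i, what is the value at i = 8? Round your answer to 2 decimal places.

S_8 = 4.17 * (-2.24)^8 ≈ 4.17 * 633.8466 ≈ 2643.14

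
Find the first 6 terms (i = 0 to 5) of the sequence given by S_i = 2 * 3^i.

This is a geometric sequence.
i=0: S_0 = 2 * 3^0 = 2
i=1: S_1 = 2 * 3^1 = 6
i=2: S_2 = 2 * 3^2 = 18
i=3: S_3 = 2 * 3^3 = 54
i=4: S_4 = 2 * 3^4 = 162
i=5: S_5 = 2 * 3^5 = 486
The first 6 terms are: [2, 6, 18, 54, 162, 486]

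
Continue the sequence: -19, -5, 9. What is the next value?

Differences: -5 - -19 = 14
This is an arithmetic sequence with common difference d = 14.
Next term = 9 + 14 = 23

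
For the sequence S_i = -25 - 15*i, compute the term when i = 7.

S_7 = -25 + -15*7 = -25 + -105 = -130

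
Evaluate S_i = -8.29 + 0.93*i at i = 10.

S_10 = -8.29 + 0.93*10 = -8.29 + 9.3 = 1.01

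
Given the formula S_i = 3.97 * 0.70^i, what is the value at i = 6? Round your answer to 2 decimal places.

S_6 = 3.97 * 0.7^6 ≈ 3.97 * 0.1176 ≈ 0.47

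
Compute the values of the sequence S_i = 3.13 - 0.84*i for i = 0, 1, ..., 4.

This is an arithmetic sequence.
i=0: S_0 = 3.13 + -0.84*0 = 3.13
i=1: S_1 = 3.13 + -0.84*1 = 2.29
i=2: S_2 = 3.13 + -0.84*2 = 1.45
i=3: S_3 = 3.13 + -0.84*3 = 0.61
i=4: S_4 = 3.13 + -0.84*4 = -0.23
The first 5 terms are: [3.13, 2.29, 1.45, 0.61, -0.23]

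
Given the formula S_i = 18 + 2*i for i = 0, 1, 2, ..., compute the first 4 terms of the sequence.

This is an arithmetic sequence.
i=0: S_0 = 18 + 2*0 = 18
i=1: S_1 = 18 + 2*1 = 20
i=2: S_2 = 18 + 2*2 = 22
i=3: S_3 = 18 + 2*3 = 24
The first 4 terms are: [18, 20, 22, 24]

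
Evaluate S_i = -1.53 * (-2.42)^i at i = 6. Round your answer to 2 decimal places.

S_6 = -1.53 * (-2.42)^6 ≈ -1.53 * 200.8594 ≈ -307.31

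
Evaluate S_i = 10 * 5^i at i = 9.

S_9 = 10 * 5^9 = 10 * 1953125 = 19531250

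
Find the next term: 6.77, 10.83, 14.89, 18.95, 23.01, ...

Differences: 10.83 - 6.77 = 4.06
This is an arithmetic sequence with common difference d = 4.06.
Next term = 23.01 + 4.06 = 27.07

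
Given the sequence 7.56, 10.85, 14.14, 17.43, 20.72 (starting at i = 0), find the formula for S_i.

Check differences: 10.85 - 7.56 = 3.29
14.14 - 10.85 = 3.29
Common difference d = 3.29.
First term a = 7.56.
Formula: S_i = 7.56 + 3.29*i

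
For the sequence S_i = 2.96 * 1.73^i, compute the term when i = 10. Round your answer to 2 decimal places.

S_10 = 2.96 * 1.73^10 ≈ 2.96 * 240.1381 ≈ 710.81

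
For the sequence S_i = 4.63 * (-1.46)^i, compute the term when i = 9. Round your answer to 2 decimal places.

S_9 = 4.63 * (-1.46)^9 ≈ 4.63 * -30.1423 ≈ -139.56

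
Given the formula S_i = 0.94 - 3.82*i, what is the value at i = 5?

S_5 = 0.94 + -3.82*5 = 0.94 + -19.1 = -18.16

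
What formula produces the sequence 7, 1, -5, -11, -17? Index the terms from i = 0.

Check differences: 1 - 7 = -6
-5 - 1 = -6
Common difference d = -6.
First term a = 7.
Formula: S_i = 7 - 6*i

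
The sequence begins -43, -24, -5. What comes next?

Differences: -24 - -43 = 19
This is an arithmetic sequence with common difference d = 19.
Next term = -5 + 19 = 14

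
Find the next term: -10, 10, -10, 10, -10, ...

Ratios: 10 / -10 = -1.0
This is a geometric sequence with common ratio r = -1.
Next term = -10 * -1 = 10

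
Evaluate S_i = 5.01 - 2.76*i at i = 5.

S_5 = 5.01 + -2.76*5 = 5.01 + -13.8 = -8.79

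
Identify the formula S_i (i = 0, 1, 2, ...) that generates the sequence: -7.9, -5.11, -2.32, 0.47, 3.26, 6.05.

Check differences: -5.11 - -7.9 = 2.79
-2.32 - -5.11 = 2.79
Common difference d = 2.79.
First term a = -7.9.
Formula: S_i = -7.90 + 2.79*i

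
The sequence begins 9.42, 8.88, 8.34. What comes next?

Differences: 8.88 - 9.42 = -0.54
This is an arithmetic sequence with common difference d = -0.54.
Next term = 8.34 + -0.54 = 7.8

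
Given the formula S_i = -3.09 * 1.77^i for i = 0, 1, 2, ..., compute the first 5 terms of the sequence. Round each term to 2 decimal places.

This is a geometric sequence.
i=0: S_0 = -3.09 * 1.77^0 = -3.09
i=1: S_1 = -3.09 * 1.77^1 ≈ -5.47
i=2: S_2 = -3.09 * 1.77^2 ≈ -9.68
i=3: S_3 = -3.09 * 1.77^3 ≈ -17.13
i=4: S_4 = -3.09 * 1.77^4 ≈ -30.33
The first 5 terms are: [-3.09, -5.47, -9.68, -17.13, -30.33]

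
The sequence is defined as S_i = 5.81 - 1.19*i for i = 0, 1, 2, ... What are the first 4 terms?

This is an arithmetic sequence.
i=0: S_0 = 5.81 + -1.19*0 = 5.81
i=1: S_1 = 5.81 + -1.19*1 = 4.62
i=2: S_2 = 5.81 + -1.19*2 = 3.43
i=3: S_3 = 5.81 + -1.19*3 = 2.24
The first 4 terms are: [5.81, 4.62, 3.43, 2.24]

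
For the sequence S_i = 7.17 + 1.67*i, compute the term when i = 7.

S_7 = 7.17 + 1.67*7 = 7.17 + 11.69 = 18.86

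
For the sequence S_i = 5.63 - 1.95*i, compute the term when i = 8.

S_8 = 5.63 + -1.95*8 = 5.63 + -15.6 = -9.97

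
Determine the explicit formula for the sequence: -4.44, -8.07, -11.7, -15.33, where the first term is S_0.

Check differences: -8.07 - -4.44 = -3.63
-11.7 - -8.07 = -3.63
Common difference d = -3.63.
First term a = -4.44.
Formula: S_i = -4.44 - 3.63*i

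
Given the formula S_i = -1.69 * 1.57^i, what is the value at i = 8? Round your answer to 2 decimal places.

S_8 = -1.69 * 1.57^8 ≈ -1.69 * 36.9145 ≈ -62.39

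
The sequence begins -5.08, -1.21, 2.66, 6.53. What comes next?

Differences: -1.21 - -5.08 = 3.87
This is an arithmetic sequence with common difference d = 3.87.
Next term = 6.53 + 3.87 = 10.4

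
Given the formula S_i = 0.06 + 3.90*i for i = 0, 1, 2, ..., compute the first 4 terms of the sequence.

This is an arithmetic sequence.
i=0: S_0 = 0.06 + 3.9*0 = 0.06
i=1: S_1 = 0.06 + 3.9*1 = 3.96
i=2: S_2 = 0.06 + 3.9*2 = 7.86
i=3: S_3 = 0.06 + 3.9*3 = 11.76
The first 4 terms are: [0.06, 3.96, 7.86, 11.76]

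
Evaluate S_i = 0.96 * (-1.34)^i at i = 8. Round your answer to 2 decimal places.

S_8 = 0.96 * (-1.34)^8 ≈ 0.96 * 10.3953 ≈ 9.98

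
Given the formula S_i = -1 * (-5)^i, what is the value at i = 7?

S_7 = -1 * (-5)^7 = -1 * -78125 = 78125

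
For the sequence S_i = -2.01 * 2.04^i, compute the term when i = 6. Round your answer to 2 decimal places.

S_6 = -2.01 * 2.04^6 ≈ -2.01 * 72.0744 ≈ -144.87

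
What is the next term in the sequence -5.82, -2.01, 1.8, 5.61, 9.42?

Differences: -2.01 - -5.82 = 3.81
This is an arithmetic sequence with common difference d = 3.81.
Next term = 9.42 + 3.81 = 13.23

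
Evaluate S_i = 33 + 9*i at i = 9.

S_9 = 33 + 9*9 = 33 + 81 = 114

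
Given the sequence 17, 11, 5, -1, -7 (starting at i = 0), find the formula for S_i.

Check differences: 11 - 17 = -6
5 - 11 = -6
Common difference d = -6.
First term a = 17.
Formula: S_i = 17 - 6*i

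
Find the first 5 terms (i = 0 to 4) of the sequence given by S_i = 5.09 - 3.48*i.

This is an arithmetic sequence.
i=0: S_0 = 5.09 + -3.48*0 = 5.09
i=1: S_1 = 5.09 + -3.48*1 = 1.61
i=2: S_2 = 5.09 + -3.48*2 = -1.87
i=3: S_3 = 5.09 + -3.48*3 = -5.35
i=4: S_4 = 5.09 + -3.48*4 = -8.83
The first 5 terms are: [5.09, 1.61, -1.87, -5.35, -8.83]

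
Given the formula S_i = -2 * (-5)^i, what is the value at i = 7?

S_7 = -2 * (-5)^7 = -2 * -78125 = 156250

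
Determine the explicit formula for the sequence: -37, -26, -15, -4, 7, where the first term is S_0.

Check differences: -26 - -37 = 11
-15 - -26 = 11
Common difference d = 11.
First term a = -37.
Formula: S_i = -37 + 11*i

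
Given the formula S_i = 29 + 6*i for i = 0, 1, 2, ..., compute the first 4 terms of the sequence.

This is an arithmetic sequence.
i=0: S_0 = 29 + 6*0 = 29
i=1: S_1 = 29 + 6*1 = 35
i=2: S_2 = 29 + 6*2 = 41
i=3: S_3 = 29 + 6*3 = 47
The first 4 terms are: [29, 35, 41, 47]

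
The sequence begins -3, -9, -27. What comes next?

Ratios: -9 / -3 = 3.0
This is a geometric sequence with common ratio r = 3.
Next term = -27 * 3 = -81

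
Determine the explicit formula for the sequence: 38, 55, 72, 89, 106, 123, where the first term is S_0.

Check differences: 55 - 38 = 17
72 - 55 = 17
Common difference d = 17.
First term a = 38.
Formula: S_i = 38 + 17*i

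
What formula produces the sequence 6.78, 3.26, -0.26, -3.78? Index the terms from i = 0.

Check differences: 3.26 - 6.78 = -3.52
-0.26 - 3.26 = -3.52
Common difference d = -3.52.
First term a = 6.78.
Formula: S_i = 6.78 - 3.52*i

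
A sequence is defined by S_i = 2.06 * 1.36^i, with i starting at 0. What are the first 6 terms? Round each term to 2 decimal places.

This is a geometric sequence.
i=0: S_0 = 2.06 * 1.36^0 = 2.06
i=1: S_1 = 2.06 * 1.36^1 ≈ 2.8
i=2: S_2 = 2.06 * 1.36^2 ≈ 3.81
i=3: S_3 = 2.06 * 1.36^3 ≈ 5.18
i=4: S_4 = 2.06 * 1.36^4 ≈ 7.05
i=5: S_5 = 2.06 * 1.36^5 ≈ 9.58
The first 6 terms are: [2.06, 2.8, 3.81, 5.18, 7.05, 9.58]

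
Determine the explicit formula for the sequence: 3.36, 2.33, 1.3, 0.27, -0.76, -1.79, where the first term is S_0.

Check differences: 2.33 - 3.36 = -1.03
1.3 - 2.33 = -1.03
Common difference d = -1.03.
First term a = 3.36.
Formula: S_i = 3.36 - 1.03*i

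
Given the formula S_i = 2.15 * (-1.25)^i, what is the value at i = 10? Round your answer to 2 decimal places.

S_10 = 2.15 * (-1.25)^10 ≈ 2.15 * 9.3132 ≈ 20.02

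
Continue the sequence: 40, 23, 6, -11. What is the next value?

Differences: 23 - 40 = -17
This is an arithmetic sequence with common difference d = -17.
Next term = -11 + -17 = -28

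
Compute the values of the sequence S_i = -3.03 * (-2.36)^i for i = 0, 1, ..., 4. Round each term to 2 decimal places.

This is a geometric sequence.
i=0: S_0 = -3.03 * (-2.36)^0 = -3.03
i=1: S_1 = -3.03 * (-2.36)^1 ≈ 7.15
i=2: S_2 = -3.03 * (-2.36)^2 ≈ -16.88
i=3: S_3 = -3.03 * (-2.36)^3 ≈ 39.83
i=4: S_4 = -3.03 * (-2.36)^4 ≈ -93.99
The first 5 terms are: [-3.03, 7.15, -16.88, 39.83, -93.99]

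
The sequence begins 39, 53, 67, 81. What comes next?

Differences: 53 - 39 = 14
This is an arithmetic sequence with common difference d = 14.
Next term = 81 + 14 = 95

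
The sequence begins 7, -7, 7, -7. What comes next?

Ratios: -7 / 7 = -1.0
This is a geometric sequence with common ratio r = -1.
Next term = -7 * -1 = 7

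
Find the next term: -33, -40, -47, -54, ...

Differences: -40 - -33 = -7
This is an arithmetic sequence with common difference d = -7.
Next term = -54 + -7 = -61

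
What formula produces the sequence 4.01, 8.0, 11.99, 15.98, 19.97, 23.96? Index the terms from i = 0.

Check differences: 8.0 - 4.01 = 3.99
11.99 - 8.0 = 3.99
Common difference d = 3.99.
First term a = 4.01.
Formula: S_i = 4.01 + 3.99*i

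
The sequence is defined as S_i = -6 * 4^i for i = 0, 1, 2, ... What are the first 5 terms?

This is a geometric sequence.
i=0: S_0 = -6 * 4^0 = -6
i=1: S_1 = -6 * 4^1 = -24
i=2: S_2 = -6 * 4^2 = -96
i=3: S_3 = -6 * 4^3 = -384
i=4: S_4 = -6 * 4^4 = -1536
The first 5 terms are: [-6, -24, -96, -384, -1536]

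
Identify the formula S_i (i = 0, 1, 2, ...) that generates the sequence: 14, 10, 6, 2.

Check differences: 10 - 14 = -4
6 - 10 = -4
Common difference d = -4.
First term a = 14.
Formula: S_i = 14 - 4*i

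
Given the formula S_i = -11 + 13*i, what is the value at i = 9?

S_9 = -11 + 13*9 = -11 + 117 = 106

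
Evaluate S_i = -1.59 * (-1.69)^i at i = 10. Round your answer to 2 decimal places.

S_10 = -1.59 * (-1.69)^10 ≈ -1.59 * 190.0496 ≈ -302.18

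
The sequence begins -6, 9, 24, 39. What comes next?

Differences: 9 - -6 = 15
This is an arithmetic sequence with common difference d = 15.
Next term = 39 + 15 = 54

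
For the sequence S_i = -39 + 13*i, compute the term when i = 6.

S_6 = -39 + 13*6 = -39 + 78 = 39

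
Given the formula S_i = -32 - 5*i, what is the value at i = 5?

S_5 = -32 + -5*5 = -32 + -25 = -57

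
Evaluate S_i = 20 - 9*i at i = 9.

S_9 = 20 + -9*9 = 20 + -81 = -61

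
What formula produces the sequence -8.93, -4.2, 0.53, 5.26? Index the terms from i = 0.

Check differences: -4.2 - -8.93 = 4.73
0.53 - -4.2 = 4.73
Common difference d = 4.73.
First term a = -8.93.
Formula: S_i = -8.93 + 4.73*i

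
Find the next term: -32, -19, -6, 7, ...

Differences: -19 - -32 = 13
This is an arithmetic sequence with common difference d = 13.
Next term = 7 + 13 = 20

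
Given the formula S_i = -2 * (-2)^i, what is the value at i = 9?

S_9 = -2 * (-2)^9 = -2 * -512 = 1024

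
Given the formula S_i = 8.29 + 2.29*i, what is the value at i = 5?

S_5 = 8.29 + 2.29*5 = 8.29 + 11.45 = 19.74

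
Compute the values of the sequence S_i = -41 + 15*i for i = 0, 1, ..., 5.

This is an arithmetic sequence.
i=0: S_0 = -41 + 15*0 = -41
i=1: S_1 = -41 + 15*1 = -26
i=2: S_2 = -41 + 15*2 = -11
i=3: S_3 = -41 + 15*3 = 4
i=4: S_4 = -41 + 15*4 = 19
i=5: S_5 = -41 + 15*5 = 34
The first 6 terms are: [-41, -26, -11, 4, 19, 34]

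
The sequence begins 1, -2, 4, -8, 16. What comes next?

Ratios: -2 / 1 = -2.0
This is a geometric sequence with common ratio r = -2.
Next term = 16 * -2 = -32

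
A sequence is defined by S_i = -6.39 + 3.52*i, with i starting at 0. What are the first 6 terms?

This is an arithmetic sequence.
i=0: S_0 = -6.39 + 3.52*0 = -6.39
i=1: S_1 = -6.39 + 3.52*1 = -2.87
i=2: S_2 = -6.39 + 3.52*2 = 0.65
i=3: S_3 = -6.39 + 3.52*3 = 4.17
i=4: S_4 = -6.39 + 3.52*4 = 7.69
i=5: S_5 = -6.39 + 3.52*5 = 11.21
The first 6 terms are: [-6.39, -2.87, 0.65, 4.17, 7.69, 11.21]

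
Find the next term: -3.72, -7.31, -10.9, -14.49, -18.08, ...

Differences: -7.31 - -3.72 = -3.59
This is an arithmetic sequence with common difference d = -3.59.
Next term = -18.08 + -3.59 = -21.67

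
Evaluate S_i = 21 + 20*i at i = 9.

S_9 = 21 + 20*9 = 21 + 180 = 201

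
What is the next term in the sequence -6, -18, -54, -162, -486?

Ratios: -18 / -6 = 3.0
This is a geometric sequence with common ratio r = 3.
Next term = -486 * 3 = -1458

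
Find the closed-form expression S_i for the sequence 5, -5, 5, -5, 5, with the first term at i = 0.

Check ratios: -5 / 5 = -1.0
Common ratio r = -1.
First term a = 5.
Formula: S_i = 5 * (-1)^i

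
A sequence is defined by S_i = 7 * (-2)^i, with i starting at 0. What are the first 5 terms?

This is a geometric sequence.
i=0: S_0 = 7 * (-2)^0 = 7
i=1: S_1 = 7 * (-2)^1 = -14
i=2: S_2 = 7 * (-2)^2 = 28
i=3: S_3 = 7 * (-2)^3 = -56
i=4: S_4 = 7 * (-2)^4 = 112
The first 5 terms are: [7, -14, 28, -56, 112]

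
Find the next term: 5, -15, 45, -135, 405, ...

Ratios: -15 / 5 = -3.0
This is a geometric sequence with common ratio r = -3.
Next term = 405 * -3 = -1215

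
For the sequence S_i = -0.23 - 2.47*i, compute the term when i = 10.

S_10 = -0.23 + -2.47*10 = -0.23 + -24.7 = -24.93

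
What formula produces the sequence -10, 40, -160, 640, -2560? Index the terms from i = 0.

Check ratios: 40 / -10 = -4.0
Common ratio r = -4.
First term a = -10.
Formula: S_i = -10 * (-4)^i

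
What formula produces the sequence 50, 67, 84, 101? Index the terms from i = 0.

Check differences: 67 - 50 = 17
84 - 67 = 17
Common difference d = 17.
First term a = 50.
Formula: S_i = 50 + 17*i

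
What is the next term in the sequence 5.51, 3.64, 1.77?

Differences: 3.64 - 5.51 = -1.87
This is an arithmetic sequence with common difference d = -1.87.
Next term = 1.77 + -1.87 = -0.1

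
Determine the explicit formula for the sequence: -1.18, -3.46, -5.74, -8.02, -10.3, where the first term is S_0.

Check differences: -3.46 - -1.18 = -2.28
-5.74 - -3.46 = -2.28
Common difference d = -2.28.
First term a = -1.18.
Formula: S_i = -1.18 - 2.28*i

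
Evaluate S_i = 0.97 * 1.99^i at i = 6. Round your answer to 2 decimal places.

S_6 = 0.97 * 1.99^6 ≈ 0.97 * 62.1038 ≈ 60.24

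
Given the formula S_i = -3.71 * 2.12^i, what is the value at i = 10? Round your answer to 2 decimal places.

S_10 = -3.71 * 2.12^10 ≈ -3.71 * 1833.828 ≈ -6803.5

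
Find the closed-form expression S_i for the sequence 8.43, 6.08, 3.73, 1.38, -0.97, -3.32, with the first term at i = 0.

Check differences: 6.08 - 8.43 = -2.35
3.73 - 6.08 = -2.35
Common difference d = -2.35.
First term a = 8.43.
Formula: S_i = 8.43 - 2.35*i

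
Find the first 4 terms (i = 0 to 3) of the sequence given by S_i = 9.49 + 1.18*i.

This is an arithmetic sequence.
i=0: S_0 = 9.49 + 1.18*0 = 9.49
i=1: S_1 = 9.49 + 1.18*1 = 10.67
i=2: S_2 = 9.49 + 1.18*2 = 11.85
i=3: S_3 = 9.49 + 1.18*3 = 13.03
The first 4 terms are: [9.49, 10.67, 11.85, 13.03]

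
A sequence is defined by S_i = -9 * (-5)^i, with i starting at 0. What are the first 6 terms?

This is a geometric sequence.
i=0: S_0 = -9 * (-5)^0 = -9
i=1: S_1 = -9 * (-5)^1 = 45
i=2: S_2 = -9 * (-5)^2 = -225
i=3: S_3 = -9 * (-5)^3 = 1125
i=4: S_4 = -9 * (-5)^4 = -5625
i=5: S_5 = -9 * (-5)^5 = 28125
The first 6 terms are: [-9, 45, -225, 1125, -5625, 28125]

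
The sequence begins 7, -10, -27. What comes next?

Differences: -10 - 7 = -17
This is an arithmetic sequence with common difference d = -17.
Next term = -27 + -17 = -44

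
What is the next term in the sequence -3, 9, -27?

Ratios: 9 / -3 = -3.0
This is a geometric sequence with common ratio r = -3.
Next term = -27 * -3 = 81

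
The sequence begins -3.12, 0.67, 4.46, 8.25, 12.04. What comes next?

Differences: 0.67 - -3.12 = 3.79
This is an arithmetic sequence with common difference d = 3.79.
Next term = 12.04 + 3.79 = 15.83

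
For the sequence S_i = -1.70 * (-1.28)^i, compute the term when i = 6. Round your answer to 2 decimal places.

S_6 = -1.7 * (-1.28)^6 ≈ -1.7 * 4.398 ≈ -7.48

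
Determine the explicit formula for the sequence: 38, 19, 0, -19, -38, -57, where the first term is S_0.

Check differences: 19 - 38 = -19
0 - 19 = -19
Common difference d = -19.
First term a = 38.
Formula: S_i = 38 - 19*i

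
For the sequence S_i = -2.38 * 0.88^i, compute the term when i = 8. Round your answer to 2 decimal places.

S_8 = -2.38 * 0.88^8 ≈ -2.38 * 0.3596 ≈ -0.86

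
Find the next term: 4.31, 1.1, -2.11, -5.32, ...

Differences: 1.1 - 4.31 = -3.21
This is an arithmetic sequence with common difference d = -3.21.
Next term = -5.32 + -3.21 = -8.53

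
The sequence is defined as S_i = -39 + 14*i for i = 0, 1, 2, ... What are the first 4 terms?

This is an arithmetic sequence.
i=0: S_0 = -39 + 14*0 = -39
i=1: S_1 = -39 + 14*1 = -25
i=2: S_2 = -39 + 14*2 = -11
i=3: S_3 = -39 + 14*3 = 3
The first 4 terms are: [-39, -25, -11, 3]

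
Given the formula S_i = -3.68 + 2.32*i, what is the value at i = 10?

S_10 = -3.68 + 2.32*10 = -3.68 + 23.2 = 19.52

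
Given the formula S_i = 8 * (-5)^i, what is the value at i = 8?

S_8 = 8 * (-5)^8 = 8 * 390625 = 3125000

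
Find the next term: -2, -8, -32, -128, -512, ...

Ratios: -8 / -2 = 4.0
This is a geometric sequence with common ratio r = 4.
Next term = -512 * 4 = -2048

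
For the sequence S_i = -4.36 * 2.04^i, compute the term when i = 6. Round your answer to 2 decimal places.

S_6 = -4.36 * 2.04^6 ≈ -4.36 * 72.0744 ≈ -314.24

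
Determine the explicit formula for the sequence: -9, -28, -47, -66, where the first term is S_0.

Check differences: -28 - -9 = -19
-47 - -28 = -19
Common difference d = -19.
First term a = -9.
Formula: S_i = -9 - 19*i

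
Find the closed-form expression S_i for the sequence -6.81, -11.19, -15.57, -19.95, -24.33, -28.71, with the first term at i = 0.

Check differences: -11.19 - -6.81 = -4.38
-15.57 - -11.19 = -4.38
Common difference d = -4.38.
First term a = -6.81.
Formula: S_i = -6.81 - 4.38*i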